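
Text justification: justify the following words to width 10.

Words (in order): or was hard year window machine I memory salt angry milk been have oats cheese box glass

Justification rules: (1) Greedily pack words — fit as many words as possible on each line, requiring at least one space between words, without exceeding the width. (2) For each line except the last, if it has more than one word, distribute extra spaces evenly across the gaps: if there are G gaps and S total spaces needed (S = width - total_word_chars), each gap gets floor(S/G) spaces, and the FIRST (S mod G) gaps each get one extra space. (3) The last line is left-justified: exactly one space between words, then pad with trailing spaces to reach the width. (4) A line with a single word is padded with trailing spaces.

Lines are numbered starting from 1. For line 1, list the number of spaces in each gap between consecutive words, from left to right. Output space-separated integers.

Answer: 5

Derivation:
Line 1: ['or', 'was'] (min_width=6, slack=4)
Line 2: ['hard', 'year'] (min_width=9, slack=1)
Line 3: ['window'] (min_width=6, slack=4)
Line 4: ['machine', 'I'] (min_width=9, slack=1)
Line 5: ['memory'] (min_width=6, slack=4)
Line 6: ['salt', 'angry'] (min_width=10, slack=0)
Line 7: ['milk', 'been'] (min_width=9, slack=1)
Line 8: ['have', 'oats'] (min_width=9, slack=1)
Line 9: ['cheese', 'box'] (min_width=10, slack=0)
Line 10: ['glass'] (min_width=5, slack=5)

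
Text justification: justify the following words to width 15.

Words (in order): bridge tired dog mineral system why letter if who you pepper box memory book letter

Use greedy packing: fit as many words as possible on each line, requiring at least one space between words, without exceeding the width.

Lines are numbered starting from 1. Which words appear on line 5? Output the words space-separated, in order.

Answer: you pepper box

Derivation:
Line 1: ['bridge', 'tired'] (min_width=12, slack=3)
Line 2: ['dog', 'mineral'] (min_width=11, slack=4)
Line 3: ['system', 'why'] (min_width=10, slack=5)
Line 4: ['letter', 'if', 'who'] (min_width=13, slack=2)
Line 5: ['you', 'pepper', 'box'] (min_width=14, slack=1)
Line 6: ['memory', 'book'] (min_width=11, slack=4)
Line 7: ['letter'] (min_width=6, slack=9)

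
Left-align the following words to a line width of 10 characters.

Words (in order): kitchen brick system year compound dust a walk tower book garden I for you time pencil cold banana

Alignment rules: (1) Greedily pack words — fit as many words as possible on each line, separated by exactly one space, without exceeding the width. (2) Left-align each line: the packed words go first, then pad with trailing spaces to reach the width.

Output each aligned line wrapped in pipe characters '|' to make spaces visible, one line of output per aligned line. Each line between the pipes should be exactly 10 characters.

Line 1: ['kitchen'] (min_width=7, slack=3)
Line 2: ['brick'] (min_width=5, slack=5)
Line 3: ['system'] (min_width=6, slack=4)
Line 4: ['year'] (min_width=4, slack=6)
Line 5: ['compound'] (min_width=8, slack=2)
Line 6: ['dust', 'a'] (min_width=6, slack=4)
Line 7: ['walk', 'tower'] (min_width=10, slack=0)
Line 8: ['book'] (min_width=4, slack=6)
Line 9: ['garden', 'I'] (min_width=8, slack=2)
Line 10: ['for', 'you'] (min_width=7, slack=3)
Line 11: ['time'] (min_width=4, slack=6)
Line 12: ['pencil'] (min_width=6, slack=4)
Line 13: ['cold'] (min_width=4, slack=6)
Line 14: ['banana'] (min_width=6, slack=4)

Answer: |kitchen   |
|brick     |
|system    |
|year      |
|compound  |
|dust a    |
|walk tower|
|book      |
|garden I  |
|for you   |
|time      |
|pencil    |
|cold      |
|banana    |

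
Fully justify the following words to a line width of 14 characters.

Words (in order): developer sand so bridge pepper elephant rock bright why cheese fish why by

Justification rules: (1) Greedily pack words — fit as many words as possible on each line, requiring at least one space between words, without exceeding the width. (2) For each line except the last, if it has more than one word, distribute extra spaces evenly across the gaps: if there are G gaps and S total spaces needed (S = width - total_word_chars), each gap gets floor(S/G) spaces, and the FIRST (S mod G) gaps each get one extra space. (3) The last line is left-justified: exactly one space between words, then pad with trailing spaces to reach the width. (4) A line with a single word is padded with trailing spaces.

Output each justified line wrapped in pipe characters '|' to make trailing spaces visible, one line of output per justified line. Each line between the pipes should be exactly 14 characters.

Line 1: ['developer', 'sand'] (min_width=14, slack=0)
Line 2: ['so', 'bridge'] (min_width=9, slack=5)
Line 3: ['pepper'] (min_width=6, slack=8)
Line 4: ['elephant', 'rock'] (min_width=13, slack=1)
Line 5: ['bright', 'why'] (min_width=10, slack=4)
Line 6: ['cheese', 'fish'] (min_width=11, slack=3)
Line 7: ['why', 'by'] (min_width=6, slack=8)

Answer: |developer sand|
|so      bridge|
|pepper        |
|elephant  rock|
|bright     why|
|cheese    fish|
|why by        |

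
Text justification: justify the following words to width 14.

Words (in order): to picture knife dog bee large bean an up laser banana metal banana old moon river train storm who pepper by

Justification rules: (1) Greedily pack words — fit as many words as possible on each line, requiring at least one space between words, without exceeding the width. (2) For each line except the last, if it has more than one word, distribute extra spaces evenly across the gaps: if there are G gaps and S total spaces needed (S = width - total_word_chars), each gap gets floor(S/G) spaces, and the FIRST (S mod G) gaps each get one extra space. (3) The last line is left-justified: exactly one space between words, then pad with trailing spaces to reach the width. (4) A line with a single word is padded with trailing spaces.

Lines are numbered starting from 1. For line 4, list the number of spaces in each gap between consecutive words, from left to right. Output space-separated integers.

Answer: 7

Derivation:
Line 1: ['to', 'picture'] (min_width=10, slack=4)
Line 2: ['knife', 'dog', 'bee'] (min_width=13, slack=1)
Line 3: ['large', 'bean', 'an'] (min_width=13, slack=1)
Line 4: ['up', 'laser'] (min_width=8, slack=6)
Line 5: ['banana', 'metal'] (min_width=12, slack=2)
Line 6: ['banana', 'old'] (min_width=10, slack=4)
Line 7: ['moon', 'river'] (min_width=10, slack=4)
Line 8: ['train', 'storm'] (min_width=11, slack=3)
Line 9: ['who', 'pepper', 'by'] (min_width=13, slack=1)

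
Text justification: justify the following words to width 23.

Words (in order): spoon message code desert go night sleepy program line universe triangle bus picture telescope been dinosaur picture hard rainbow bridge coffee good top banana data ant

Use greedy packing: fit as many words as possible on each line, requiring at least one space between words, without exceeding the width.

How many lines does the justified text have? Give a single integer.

Line 1: ['spoon', 'message', 'code'] (min_width=18, slack=5)
Line 2: ['desert', 'go', 'night', 'sleepy'] (min_width=22, slack=1)
Line 3: ['program', 'line', 'universe'] (min_width=21, slack=2)
Line 4: ['triangle', 'bus', 'picture'] (min_width=20, slack=3)
Line 5: ['telescope', 'been', 'dinosaur'] (min_width=23, slack=0)
Line 6: ['picture', 'hard', 'rainbow'] (min_width=20, slack=3)
Line 7: ['bridge', 'coffee', 'good', 'top'] (min_width=22, slack=1)
Line 8: ['banana', 'data', 'ant'] (min_width=15, slack=8)
Total lines: 8

Answer: 8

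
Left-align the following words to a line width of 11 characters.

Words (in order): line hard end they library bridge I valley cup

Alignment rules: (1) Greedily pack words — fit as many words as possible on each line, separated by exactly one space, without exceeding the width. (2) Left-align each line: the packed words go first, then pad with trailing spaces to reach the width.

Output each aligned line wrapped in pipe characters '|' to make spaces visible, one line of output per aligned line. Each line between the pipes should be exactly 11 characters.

Answer: |line hard  |
|end they   |
|library    |
|bridge I   |
|valley cup |

Derivation:
Line 1: ['line', 'hard'] (min_width=9, slack=2)
Line 2: ['end', 'they'] (min_width=8, slack=3)
Line 3: ['library'] (min_width=7, slack=4)
Line 4: ['bridge', 'I'] (min_width=8, slack=3)
Line 5: ['valley', 'cup'] (min_width=10, slack=1)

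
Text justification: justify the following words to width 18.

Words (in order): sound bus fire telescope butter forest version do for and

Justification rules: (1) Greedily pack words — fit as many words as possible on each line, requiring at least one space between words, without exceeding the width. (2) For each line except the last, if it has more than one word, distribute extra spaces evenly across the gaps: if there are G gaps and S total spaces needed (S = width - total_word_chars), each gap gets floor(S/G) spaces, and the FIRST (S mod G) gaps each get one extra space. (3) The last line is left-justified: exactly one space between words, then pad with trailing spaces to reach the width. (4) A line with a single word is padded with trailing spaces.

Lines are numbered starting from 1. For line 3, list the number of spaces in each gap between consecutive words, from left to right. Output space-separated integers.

Line 1: ['sound', 'bus', 'fire'] (min_width=14, slack=4)
Line 2: ['telescope', 'butter'] (min_width=16, slack=2)
Line 3: ['forest', 'version', 'do'] (min_width=17, slack=1)
Line 4: ['for', 'and'] (min_width=7, slack=11)

Answer: 2 1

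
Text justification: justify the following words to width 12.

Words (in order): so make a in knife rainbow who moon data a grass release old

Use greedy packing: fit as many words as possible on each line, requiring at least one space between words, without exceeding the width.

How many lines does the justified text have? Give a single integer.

Answer: 6

Derivation:
Line 1: ['so', 'make', 'a', 'in'] (min_width=12, slack=0)
Line 2: ['knife'] (min_width=5, slack=7)
Line 3: ['rainbow', 'who'] (min_width=11, slack=1)
Line 4: ['moon', 'data', 'a'] (min_width=11, slack=1)
Line 5: ['grass'] (min_width=5, slack=7)
Line 6: ['release', 'old'] (min_width=11, slack=1)
Total lines: 6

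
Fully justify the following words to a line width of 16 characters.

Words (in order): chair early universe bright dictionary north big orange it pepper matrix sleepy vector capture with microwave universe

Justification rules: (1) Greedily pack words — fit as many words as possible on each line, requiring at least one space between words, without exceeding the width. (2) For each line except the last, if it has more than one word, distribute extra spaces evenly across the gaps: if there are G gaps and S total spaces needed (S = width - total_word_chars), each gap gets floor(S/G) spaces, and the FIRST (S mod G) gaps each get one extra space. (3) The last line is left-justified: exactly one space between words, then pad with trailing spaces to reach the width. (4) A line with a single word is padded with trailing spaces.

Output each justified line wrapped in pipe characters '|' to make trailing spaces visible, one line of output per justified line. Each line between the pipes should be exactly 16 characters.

Answer: |chair      early|
|universe  bright|
|dictionary north|
|big   orange  it|
|pepper    matrix|
|sleepy    vector|
|capture     with|
|microwave       |
|universe        |

Derivation:
Line 1: ['chair', 'early'] (min_width=11, slack=5)
Line 2: ['universe', 'bright'] (min_width=15, slack=1)
Line 3: ['dictionary', 'north'] (min_width=16, slack=0)
Line 4: ['big', 'orange', 'it'] (min_width=13, slack=3)
Line 5: ['pepper', 'matrix'] (min_width=13, slack=3)
Line 6: ['sleepy', 'vector'] (min_width=13, slack=3)
Line 7: ['capture', 'with'] (min_width=12, slack=4)
Line 8: ['microwave'] (min_width=9, slack=7)
Line 9: ['universe'] (min_width=8, slack=8)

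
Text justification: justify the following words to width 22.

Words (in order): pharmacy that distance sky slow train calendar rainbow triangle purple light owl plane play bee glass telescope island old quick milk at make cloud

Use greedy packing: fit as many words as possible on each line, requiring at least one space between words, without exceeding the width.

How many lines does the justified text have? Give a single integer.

Line 1: ['pharmacy', 'that', 'distance'] (min_width=22, slack=0)
Line 2: ['sky', 'slow', 'train'] (min_width=14, slack=8)
Line 3: ['calendar', 'rainbow'] (min_width=16, slack=6)
Line 4: ['triangle', 'purple', 'light'] (min_width=21, slack=1)
Line 5: ['owl', 'plane', 'play', 'bee'] (min_width=18, slack=4)
Line 6: ['glass', 'telescope', 'island'] (min_width=22, slack=0)
Line 7: ['old', 'quick', 'milk', 'at', 'make'] (min_width=22, slack=0)
Line 8: ['cloud'] (min_width=5, slack=17)
Total lines: 8

Answer: 8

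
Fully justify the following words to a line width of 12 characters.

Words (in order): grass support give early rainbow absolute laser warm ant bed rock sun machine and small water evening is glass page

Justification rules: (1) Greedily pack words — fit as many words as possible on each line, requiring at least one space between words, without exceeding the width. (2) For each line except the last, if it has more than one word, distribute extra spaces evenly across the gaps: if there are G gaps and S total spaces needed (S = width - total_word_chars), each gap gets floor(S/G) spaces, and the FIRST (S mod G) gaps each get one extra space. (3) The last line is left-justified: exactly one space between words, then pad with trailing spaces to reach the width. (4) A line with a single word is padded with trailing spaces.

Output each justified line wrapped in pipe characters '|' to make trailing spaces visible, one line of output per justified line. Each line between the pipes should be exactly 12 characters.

Answer: |grass       |
|support give|
|early       |
|rainbow     |
|absolute    |
|laser   warm|
|ant bed rock|
|sun  machine|
|and    small|
|water       |
|evening   is|
|glass page  |

Derivation:
Line 1: ['grass'] (min_width=5, slack=7)
Line 2: ['support', 'give'] (min_width=12, slack=0)
Line 3: ['early'] (min_width=5, slack=7)
Line 4: ['rainbow'] (min_width=7, slack=5)
Line 5: ['absolute'] (min_width=8, slack=4)
Line 6: ['laser', 'warm'] (min_width=10, slack=2)
Line 7: ['ant', 'bed', 'rock'] (min_width=12, slack=0)
Line 8: ['sun', 'machine'] (min_width=11, slack=1)
Line 9: ['and', 'small'] (min_width=9, slack=3)
Line 10: ['water'] (min_width=5, slack=7)
Line 11: ['evening', 'is'] (min_width=10, slack=2)
Line 12: ['glass', 'page'] (min_width=10, slack=2)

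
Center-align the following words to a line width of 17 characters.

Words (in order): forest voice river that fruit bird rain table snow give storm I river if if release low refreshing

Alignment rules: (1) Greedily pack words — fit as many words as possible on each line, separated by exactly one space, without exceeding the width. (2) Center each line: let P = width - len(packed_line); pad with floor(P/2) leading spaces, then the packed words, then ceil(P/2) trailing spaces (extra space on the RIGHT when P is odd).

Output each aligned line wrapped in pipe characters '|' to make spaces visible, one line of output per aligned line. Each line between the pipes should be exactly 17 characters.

Line 1: ['forest', 'voice'] (min_width=12, slack=5)
Line 2: ['river', 'that', 'fruit'] (min_width=16, slack=1)
Line 3: ['bird', 'rain', 'table'] (min_width=15, slack=2)
Line 4: ['snow', 'give', 'storm', 'I'] (min_width=17, slack=0)
Line 5: ['river', 'if', 'if'] (min_width=11, slack=6)
Line 6: ['release', 'low'] (min_width=11, slack=6)
Line 7: ['refreshing'] (min_width=10, slack=7)

Answer: |  forest voice   |
|river that fruit |
| bird rain table |
|snow give storm I|
|   river if if   |
|   release low   |
|   refreshing    |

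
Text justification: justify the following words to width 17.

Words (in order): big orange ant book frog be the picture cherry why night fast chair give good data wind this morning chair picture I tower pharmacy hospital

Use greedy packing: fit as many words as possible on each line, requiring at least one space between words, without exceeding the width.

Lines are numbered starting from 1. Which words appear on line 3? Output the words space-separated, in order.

Answer: picture cherry

Derivation:
Line 1: ['big', 'orange', 'ant'] (min_width=14, slack=3)
Line 2: ['book', 'frog', 'be', 'the'] (min_width=16, slack=1)
Line 3: ['picture', 'cherry'] (min_width=14, slack=3)
Line 4: ['why', 'night', 'fast'] (min_width=14, slack=3)
Line 5: ['chair', 'give', 'good'] (min_width=15, slack=2)
Line 6: ['data', 'wind', 'this'] (min_width=14, slack=3)
Line 7: ['morning', 'chair'] (min_width=13, slack=4)
Line 8: ['picture', 'I', 'tower'] (min_width=15, slack=2)
Line 9: ['pharmacy', 'hospital'] (min_width=17, slack=0)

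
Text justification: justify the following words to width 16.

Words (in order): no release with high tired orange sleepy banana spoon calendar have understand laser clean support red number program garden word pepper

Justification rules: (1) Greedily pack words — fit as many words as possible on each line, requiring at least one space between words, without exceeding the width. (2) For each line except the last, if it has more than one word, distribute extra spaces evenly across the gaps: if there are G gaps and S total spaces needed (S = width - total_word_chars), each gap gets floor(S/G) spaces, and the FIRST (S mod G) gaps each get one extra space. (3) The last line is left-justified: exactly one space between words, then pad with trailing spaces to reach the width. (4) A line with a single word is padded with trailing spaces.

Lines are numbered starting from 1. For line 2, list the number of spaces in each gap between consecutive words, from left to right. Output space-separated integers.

Line 1: ['no', 'release', 'with'] (min_width=15, slack=1)
Line 2: ['high', 'tired'] (min_width=10, slack=6)
Line 3: ['orange', 'sleepy'] (min_width=13, slack=3)
Line 4: ['banana', 'spoon'] (min_width=12, slack=4)
Line 5: ['calendar', 'have'] (min_width=13, slack=3)
Line 6: ['understand', 'laser'] (min_width=16, slack=0)
Line 7: ['clean', 'support'] (min_width=13, slack=3)
Line 8: ['red', 'number'] (min_width=10, slack=6)
Line 9: ['program', 'garden'] (min_width=14, slack=2)
Line 10: ['word', 'pepper'] (min_width=11, slack=5)

Answer: 7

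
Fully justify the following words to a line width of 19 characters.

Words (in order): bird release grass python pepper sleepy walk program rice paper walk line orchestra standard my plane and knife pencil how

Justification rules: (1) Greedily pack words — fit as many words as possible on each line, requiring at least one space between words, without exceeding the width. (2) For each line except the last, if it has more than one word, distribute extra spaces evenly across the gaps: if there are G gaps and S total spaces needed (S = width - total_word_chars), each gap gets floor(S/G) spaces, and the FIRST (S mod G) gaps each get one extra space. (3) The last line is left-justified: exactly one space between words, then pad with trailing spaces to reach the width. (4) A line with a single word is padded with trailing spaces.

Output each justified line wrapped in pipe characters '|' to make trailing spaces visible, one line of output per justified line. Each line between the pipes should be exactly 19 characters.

Line 1: ['bird', 'release', 'grass'] (min_width=18, slack=1)
Line 2: ['python', 'pepper'] (min_width=13, slack=6)
Line 3: ['sleepy', 'walk', 'program'] (min_width=19, slack=0)
Line 4: ['rice', 'paper', 'walk'] (min_width=15, slack=4)
Line 5: ['line', 'orchestra'] (min_width=14, slack=5)
Line 6: ['standard', 'my', 'plane'] (min_width=17, slack=2)
Line 7: ['and', 'knife', 'pencil'] (min_width=16, slack=3)
Line 8: ['how'] (min_width=3, slack=16)

Answer: |bird  release grass|
|python       pepper|
|sleepy walk program|
|rice   paper   walk|
|line      orchestra|
|standard  my  plane|
|and   knife  pencil|
|how                |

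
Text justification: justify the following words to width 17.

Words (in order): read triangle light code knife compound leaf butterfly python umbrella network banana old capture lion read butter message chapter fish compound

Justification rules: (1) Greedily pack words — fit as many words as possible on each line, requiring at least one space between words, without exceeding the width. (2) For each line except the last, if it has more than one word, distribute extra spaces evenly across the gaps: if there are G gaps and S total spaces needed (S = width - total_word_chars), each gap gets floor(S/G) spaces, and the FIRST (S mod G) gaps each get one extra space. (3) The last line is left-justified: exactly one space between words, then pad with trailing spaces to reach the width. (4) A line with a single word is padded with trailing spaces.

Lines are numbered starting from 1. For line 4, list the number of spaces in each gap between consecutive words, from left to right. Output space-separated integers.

Answer: 2

Derivation:
Line 1: ['read', 'triangle'] (min_width=13, slack=4)
Line 2: ['light', 'code', 'knife'] (min_width=16, slack=1)
Line 3: ['compound', 'leaf'] (min_width=13, slack=4)
Line 4: ['butterfly', 'python'] (min_width=16, slack=1)
Line 5: ['umbrella', 'network'] (min_width=16, slack=1)
Line 6: ['banana', 'old'] (min_width=10, slack=7)
Line 7: ['capture', 'lion', 'read'] (min_width=17, slack=0)
Line 8: ['butter', 'message'] (min_width=14, slack=3)
Line 9: ['chapter', 'fish'] (min_width=12, slack=5)
Line 10: ['compound'] (min_width=8, slack=9)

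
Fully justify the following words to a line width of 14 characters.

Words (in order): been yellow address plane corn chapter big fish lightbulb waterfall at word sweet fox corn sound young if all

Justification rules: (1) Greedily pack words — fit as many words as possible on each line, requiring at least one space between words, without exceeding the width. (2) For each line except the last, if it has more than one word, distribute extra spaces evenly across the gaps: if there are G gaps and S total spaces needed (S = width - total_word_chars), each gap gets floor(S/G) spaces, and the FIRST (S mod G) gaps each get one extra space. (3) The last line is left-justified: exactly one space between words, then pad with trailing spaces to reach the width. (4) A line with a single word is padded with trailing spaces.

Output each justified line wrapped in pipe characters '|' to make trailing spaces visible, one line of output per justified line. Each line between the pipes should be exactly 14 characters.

Line 1: ['been', 'yellow'] (min_width=11, slack=3)
Line 2: ['address', 'plane'] (min_width=13, slack=1)
Line 3: ['corn', 'chapter'] (min_width=12, slack=2)
Line 4: ['big', 'fish'] (min_width=8, slack=6)
Line 5: ['lightbulb'] (min_width=9, slack=5)
Line 6: ['waterfall', 'at'] (min_width=12, slack=2)
Line 7: ['word', 'sweet', 'fox'] (min_width=14, slack=0)
Line 8: ['corn', 'sound'] (min_width=10, slack=4)
Line 9: ['young', 'if', 'all'] (min_width=12, slack=2)

Answer: |been    yellow|
|address  plane|
|corn   chapter|
|big       fish|
|lightbulb     |
|waterfall   at|
|word sweet fox|
|corn     sound|
|young if all  |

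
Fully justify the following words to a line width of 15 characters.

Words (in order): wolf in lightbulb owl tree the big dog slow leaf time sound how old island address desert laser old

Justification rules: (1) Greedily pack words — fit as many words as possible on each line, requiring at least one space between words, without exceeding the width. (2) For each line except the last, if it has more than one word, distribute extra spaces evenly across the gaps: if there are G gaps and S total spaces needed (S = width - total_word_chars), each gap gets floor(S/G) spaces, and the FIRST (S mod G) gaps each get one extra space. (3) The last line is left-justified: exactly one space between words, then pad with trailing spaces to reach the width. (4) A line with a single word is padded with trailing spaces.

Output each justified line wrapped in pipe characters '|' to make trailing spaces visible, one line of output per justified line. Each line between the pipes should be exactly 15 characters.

Answer: |wolf         in|
|lightbulb   owl|
|tree   the  big|
|dog  slow  leaf|
|time  sound how|
|old      island|
|address  desert|
|laser old      |

Derivation:
Line 1: ['wolf', 'in'] (min_width=7, slack=8)
Line 2: ['lightbulb', 'owl'] (min_width=13, slack=2)
Line 3: ['tree', 'the', 'big'] (min_width=12, slack=3)
Line 4: ['dog', 'slow', 'leaf'] (min_width=13, slack=2)
Line 5: ['time', 'sound', 'how'] (min_width=14, slack=1)
Line 6: ['old', 'island'] (min_width=10, slack=5)
Line 7: ['address', 'desert'] (min_width=14, slack=1)
Line 8: ['laser', 'old'] (min_width=9, slack=6)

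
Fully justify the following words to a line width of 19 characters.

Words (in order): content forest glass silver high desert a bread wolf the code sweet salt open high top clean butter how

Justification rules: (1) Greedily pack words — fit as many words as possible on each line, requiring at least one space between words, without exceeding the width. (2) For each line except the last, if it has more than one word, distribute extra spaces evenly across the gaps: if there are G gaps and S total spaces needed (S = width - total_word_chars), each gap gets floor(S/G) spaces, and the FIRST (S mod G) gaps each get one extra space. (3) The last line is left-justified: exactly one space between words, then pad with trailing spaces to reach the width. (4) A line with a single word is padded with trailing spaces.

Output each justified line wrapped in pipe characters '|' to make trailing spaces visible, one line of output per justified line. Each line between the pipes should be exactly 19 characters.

Answer: |content      forest|
|glass  silver  high|
|desert a bread wolf|
|the code sweet salt|
|open high top clean|
|butter how         |

Derivation:
Line 1: ['content', 'forest'] (min_width=14, slack=5)
Line 2: ['glass', 'silver', 'high'] (min_width=17, slack=2)
Line 3: ['desert', 'a', 'bread', 'wolf'] (min_width=19, slack=0)
Line 4: ['the', 'code', 'sweet', 'salt'] (min_width=19, slack=0)
Line 5: ['open', 'high', 'top', 'clean'] (min_width=19, slack=0)
Line 6: ['butter', 'how'] (min_width=10, slack=9)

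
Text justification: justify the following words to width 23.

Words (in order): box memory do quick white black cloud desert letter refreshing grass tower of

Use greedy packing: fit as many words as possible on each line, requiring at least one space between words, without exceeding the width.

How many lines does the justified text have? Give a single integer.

Line 1: ['box', 'memory', 'do', 'quick'] (min_width=19, slack=4)
Line 2: ['white', 'black', 'cloud'] (min_width=17, slack=6)
Line 3: ['desert', 'letter'] (min_width=13, slack=10)
Line 4: ['refreshing', 'grass', 'tower'] (min_width=22, slack=1)
Line 5: ['of'] (min_width=2, slack=21)
Total lines: 5

Answer: 5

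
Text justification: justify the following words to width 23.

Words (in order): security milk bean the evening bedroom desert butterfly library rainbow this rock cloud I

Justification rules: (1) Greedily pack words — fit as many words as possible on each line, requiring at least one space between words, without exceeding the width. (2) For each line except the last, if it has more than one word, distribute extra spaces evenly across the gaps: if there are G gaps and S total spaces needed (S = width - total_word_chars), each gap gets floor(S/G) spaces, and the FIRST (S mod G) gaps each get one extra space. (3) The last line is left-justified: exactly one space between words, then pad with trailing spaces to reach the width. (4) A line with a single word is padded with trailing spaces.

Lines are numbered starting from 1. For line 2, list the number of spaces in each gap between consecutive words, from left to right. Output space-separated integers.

Line 1: ['security', 'milk', 'bean', 'the'] (min_width=22, slack=1)
Line 2: ['evening', 'bedroom', 'desert'] (min_width=22, slack=1)
Line 3: ['butterfly', 'library'] (min_width=17, slack=6)
Line 4: ['rainbow', 'this', 'rock', 'cloud'] (min_width=23, slack=0)
Line 5: ['I'] (min_width=1, slack=22)

Answer: 2 1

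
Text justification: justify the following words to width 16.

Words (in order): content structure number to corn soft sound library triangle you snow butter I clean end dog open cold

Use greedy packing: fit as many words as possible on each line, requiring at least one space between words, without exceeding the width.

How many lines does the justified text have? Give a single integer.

Line 1: ['content'] (min_width=7, slack=9)
Line 2: ['structure', 'number'] (min_width=16, slack=0)
Line 3: ['to', 'corn', 'soft'] (min_width=12, slack=4)
Line 4: ['sound', 'library'] (min_width=13, slack=3)
Line 5: ['triangle', 'you'] (min_width=12, slack=4)
Line 6: ['snow', 'butter', 'I'] (min_width=13, slack=3)
Line 7: ['clean', 'end', 'dog'] (min_width=13, slack=3)
Line 8: ['open', 'cold'] (min_width=9, slack=7)
Total lines: 8

Answer: 8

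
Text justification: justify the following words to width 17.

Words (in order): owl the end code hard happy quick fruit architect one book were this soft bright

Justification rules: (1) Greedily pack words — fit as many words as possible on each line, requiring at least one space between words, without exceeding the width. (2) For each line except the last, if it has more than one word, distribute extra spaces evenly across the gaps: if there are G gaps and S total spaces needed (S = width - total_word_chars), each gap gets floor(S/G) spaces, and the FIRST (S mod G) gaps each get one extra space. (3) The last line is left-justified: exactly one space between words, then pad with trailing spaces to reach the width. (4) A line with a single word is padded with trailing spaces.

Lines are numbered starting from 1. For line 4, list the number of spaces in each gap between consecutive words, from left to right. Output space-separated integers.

Line 1: ['owl', 'the', 'end', 'code'] (min_width=16, slack=1)
Line 2: ['hard', 'happy', 'quick'] (min_width=16, slack=1)
Line 3: ['fruit', 'architect'] (min_width=15, slack=2)
Line 4: ['one', 'book', 'were'] (min_width=13, slack=4)
Line 5: ['this', 'soft', 'bright'] (min_width=16, slack=1)

Answer: 3 3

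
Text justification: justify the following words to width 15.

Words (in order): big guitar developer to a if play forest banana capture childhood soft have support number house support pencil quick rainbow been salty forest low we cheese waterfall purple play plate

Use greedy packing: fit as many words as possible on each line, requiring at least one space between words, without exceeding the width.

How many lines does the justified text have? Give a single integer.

Answer: 15

Derivation:
Line 1: ['big', 'guitar'] (min_width=10, slack=5)
Line 2: ['developer', 'to', 'a'] (min_width=14, slack=1)
Line 3: ['if', 'play', 'forest'] (min_width=14, slack=1)
Line 4: ['banana', 'capture'] (min_width=14, slack=1)
Line 5: ['childhood', 'soft'] (min_width=14, slack=1)
Line 6: ['have', 'support'] (min_width=12, slack=3)
Line 7: ['number', 'house'] (min_width=12, slack=3)
Line 8: ['support', 'pencil'] (min_width=14, slack=1)
Line 9: ['quick', 'rainbow'] (min_width=13, slack=2)
Line 10: ['been', 'salty'] (min_width=10, slack=5)
Line 11: ['forest', 'low', 'we'] (min_width=13, slack=2)
Line 12: ['cheese'] (min_width=6, slack=9)
Line 13: ['waterfall'] (min_width=9, slack=6)
Line 14: ['purple', 'play'] (min_width=11, slack=4)
Line 15: ['plate'] (min_width=5, slack=10)
Total lines: 15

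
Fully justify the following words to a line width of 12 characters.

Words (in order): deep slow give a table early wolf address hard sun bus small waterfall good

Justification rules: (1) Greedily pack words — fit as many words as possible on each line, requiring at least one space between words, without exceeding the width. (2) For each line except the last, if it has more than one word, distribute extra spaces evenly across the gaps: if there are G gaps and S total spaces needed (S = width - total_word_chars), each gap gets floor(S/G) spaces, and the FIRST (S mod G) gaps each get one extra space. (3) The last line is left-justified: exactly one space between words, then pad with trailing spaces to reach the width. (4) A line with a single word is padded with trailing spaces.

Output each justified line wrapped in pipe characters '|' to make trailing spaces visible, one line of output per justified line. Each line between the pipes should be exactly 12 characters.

Answer: |deep    slow|
|give a table|
|early   wolf|
|address hard|
|sun      bus|
|small       |
|waterfall   |
|good        |

Derivation:
Line 1: ['deep', 'slow'] (min_width=9, slack=3)
Line 2: ['give', 'a', 'table'] (min_width=12, slack=0)
Line 3: ['early', 'wolf'] (min_width=10, slack=2)
Line 4: ['address', 'hard'] (min_width=12, slack=0)
Line 5: ['sun', 'bus'] (min_width=7, slack=5)
Line 6: ['small'] (min_width=5, slack=7)
Line 7: ['waterfall'] (min_width=9, slack=3)
Line 8: ['good'] (min_width=4, slack=8)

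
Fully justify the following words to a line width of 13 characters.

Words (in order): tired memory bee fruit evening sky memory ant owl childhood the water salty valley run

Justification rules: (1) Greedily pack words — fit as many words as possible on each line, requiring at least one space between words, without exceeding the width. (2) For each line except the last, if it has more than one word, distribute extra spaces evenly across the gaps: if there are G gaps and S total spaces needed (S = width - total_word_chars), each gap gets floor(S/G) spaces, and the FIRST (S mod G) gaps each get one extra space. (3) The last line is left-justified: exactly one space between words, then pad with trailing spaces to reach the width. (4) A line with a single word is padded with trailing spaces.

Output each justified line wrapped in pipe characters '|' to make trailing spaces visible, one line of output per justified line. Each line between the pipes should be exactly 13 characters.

Answer: |tired  memory|
|bee     fruit|
|evening   sky|
|memory    ant|
|owl childhood|
|the     water|
|salty  valley|
|run          |

Derivation:
Line 1: ['tired', 'memory'] (min_width=12, slack=1)
Line 2: ['bee', 'fruit'] (min_width=9, slack=4)
Line 3: ['evening', 'sky'] (min_width=11, slack=2)
Line 4: ['memory', 'ant'] (min_width=10, slack=3)
Line 5: ['owl', 'childhood'] (min_width=13, slack=0)
Line 6: ['the', 'water'] (min_width=9, slack=4)
Line 7: ['salty', 'valley'] (min_width=12, slack=1)
Line 8: ['run'] (min_width=3, slack=10)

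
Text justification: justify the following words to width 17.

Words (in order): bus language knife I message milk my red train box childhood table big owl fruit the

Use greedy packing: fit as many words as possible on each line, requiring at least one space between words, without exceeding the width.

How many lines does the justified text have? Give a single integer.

Answer: 6

Derivation:
Line 1: ['bus', 'language'] (min_width=12, slack=5)
Line 2: ['knife', 'I', 'message'] (min_width=15, slack=2)
Line 3: ['milk', 'my', 'red', 'train'] (min_width=17, slack=0)
Line 4: ['box', 'childhood'] (min_width=13, slack=4)
Line 5: ['table', 'big', 'owl'] (min_width=13, slack=4)
Line 6: ['fruit', 'the'] (min_width=9, slack=8)
Total lines: 6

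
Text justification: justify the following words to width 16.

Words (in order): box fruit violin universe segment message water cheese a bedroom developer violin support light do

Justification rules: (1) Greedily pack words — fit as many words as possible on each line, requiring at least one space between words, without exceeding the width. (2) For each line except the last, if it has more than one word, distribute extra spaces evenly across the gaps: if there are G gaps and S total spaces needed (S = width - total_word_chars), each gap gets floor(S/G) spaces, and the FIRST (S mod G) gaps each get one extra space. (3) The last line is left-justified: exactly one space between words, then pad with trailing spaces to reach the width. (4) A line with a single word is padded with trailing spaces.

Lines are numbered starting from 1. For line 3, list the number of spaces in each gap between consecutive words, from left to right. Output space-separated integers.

Line 1: ['box', 'fruit', 'violin'] (min_width=16, slack=0)
Line 2: ['universe', 'segment'] (min_width=16, slack=0)
Line 3: ['message', 'water'] (min_width=13, slack=3)
Line 4: ['cheese', 'a', 'bedroom'] (min_width=16, slack=0)
Line 5: ['developer', 'violin'] (min_width=16, slack=0)
Line 6: ['support', 'light', 'do'] (min_width=16, slack=0)

Answer: 4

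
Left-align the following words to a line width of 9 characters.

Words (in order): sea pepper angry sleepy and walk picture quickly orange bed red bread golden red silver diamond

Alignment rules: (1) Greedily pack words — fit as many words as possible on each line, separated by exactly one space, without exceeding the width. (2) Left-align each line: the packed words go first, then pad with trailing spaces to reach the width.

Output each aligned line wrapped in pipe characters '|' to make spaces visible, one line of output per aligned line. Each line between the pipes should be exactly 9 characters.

Answer: |sea      |
|pepper   |
|angry    |
|sleepy   |
|and walk |
|picture  |
|quickly  |
|orange   |
|bed red  |
|bread    |
|golden   |
|red      |
|silver   |
|diamond  |

Derivation:
Line 1: ['sea'] (min_width=3, slack=6)
Line 2: ['pepper'] (min_width=6, slack=3)
Line 3: ['angry'] (min_width=5, slack=4)
Line 4: ['sleepy'] (min_width=6, slack=3)
Line 5: ['and', 'walk'] (min_width=8, slack=1)
Line 6: ['picture'] (min_width=7, slack=2)
Line 7: ['quickly'] (min_width=7, slack=2)
Line 8: ['orange'] (min_width=6, slack=3)
Line 9: ['bed', 'red'] (min_width=7, slack=2)
Line 10: ['bread'] (min_width=5, slack=4)
Line 11: ['golden'] (min_width=6, slack=3)
Line 12: ['red'] (min_width=3, slack=6)
Line 13: ['silver'] (min_width=6, slack=3)
Line 14: ['diamond'] (min_width=7, slack=2)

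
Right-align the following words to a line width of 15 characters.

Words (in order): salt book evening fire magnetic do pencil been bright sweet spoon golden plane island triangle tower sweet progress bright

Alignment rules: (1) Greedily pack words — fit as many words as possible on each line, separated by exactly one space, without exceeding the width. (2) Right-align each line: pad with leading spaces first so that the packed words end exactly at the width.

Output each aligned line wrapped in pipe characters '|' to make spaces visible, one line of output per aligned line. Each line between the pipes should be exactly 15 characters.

Answer: |      salt book|
|   evening fire|
|    magnetic do|
|    pencil been|
|   bright sweet|
|   spoon golden|
|   plane island|
| triangle tower|
| sweet progress|
|         bright|

Derivation:
Line 1: ['salt', 'book'] (min_width=9, slack=6)
Line 2: ['evening', 'fire'] (min_width=12, slack=3)
Line 3: ['magnetic', 'do'] (min_width=11, slack=4)
Line 4: ['pencil', 'been'] (min_width=11, slack=4)
Line 5: ['bright', 'sweet'] (min_width=12, slack=3)
Line 6: ['spoon', 'golden'] (min_width=12, slack=3)
Line 7: ['plane', 'island'] (min_width=12, slack=3)
Line 8: ['triangle', 'tower'] (min_width=14, slack=1)
Line 9: ['sweet', 'progress'] (min_width=14, slack=1)
Line 10: ['bright'] (min_width=6, slack=9)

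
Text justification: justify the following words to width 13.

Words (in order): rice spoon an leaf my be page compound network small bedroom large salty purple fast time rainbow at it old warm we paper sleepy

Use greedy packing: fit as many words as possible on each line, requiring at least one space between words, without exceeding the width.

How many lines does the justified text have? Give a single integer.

Answer: 10

Derivation:
Line 1: ['rice', 'spoon', 'an'] (min_width=13, slack=0)
Line 2: ['leaf', 'my', 'be'] (min_width=10, slack=3)
Line 3: ['page', 'compound'] (min_width=13, slack=0)
Line 4: ['network', 'small'] (min_width=13, slack=0)
Line 5: ['bedroom', 'large'] (min_width=13, slack=0)
Line 6: ['salty', 'purple'] (min_width=12, slack=1)
Line 7: ['fast', 'time'] (min_width=9, slack=4)
Line 8: ['rainbow', 'at', 'it'] (min_width=13, slack=0)
Line 9: ['old', 'warm', 'we'] (min_width=11, slack=2)
Line 10: ['paper', 'sleepy'] (min_width=12, slack=1)
Total lines: 10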